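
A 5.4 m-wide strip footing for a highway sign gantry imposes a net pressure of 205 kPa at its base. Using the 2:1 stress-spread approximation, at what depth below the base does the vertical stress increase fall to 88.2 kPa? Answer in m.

2:1 spreading — at depth z the loaded area has grown by z in each plan dimension:
qB/(B+z) = Δσ_z ⇒ z = qB/Δσ_z − B = 205×5.4/88.2 − 5.4 = 7.151 m

z ≈ 7.15 m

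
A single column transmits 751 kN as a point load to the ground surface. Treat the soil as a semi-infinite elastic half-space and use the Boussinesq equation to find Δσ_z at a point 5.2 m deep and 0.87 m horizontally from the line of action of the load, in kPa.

Boussinesq vertical stress below a point load on an elastic half-space:
Δσ_z = 3P/(2πz²) · [1 + (r/z)²]^(−5/2)
r/z = 0.87/5.2 = 0.16731; [1+(r/z)²]^(−5/2) = 0.93331.
Δσ_z = 3×751/(2π×5.2²) × 0.93331 = 13.261 × 0.93331 = 12.38 kPa

Δσ_z ≈ 12.4 kPa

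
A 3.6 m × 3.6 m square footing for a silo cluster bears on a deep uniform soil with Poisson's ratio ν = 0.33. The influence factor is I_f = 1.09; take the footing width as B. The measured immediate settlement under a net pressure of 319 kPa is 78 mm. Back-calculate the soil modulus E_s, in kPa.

E_s ≈ 14300 kPa

S_e = q·B·(1−ν²)/E_s · I_f  ⇒  E_s = q·B·(1−ν²)·I_f / S_e.
E_s = 319 × 3.6 × 0.8911 × 1.09 / 0.078 = 14300 kPa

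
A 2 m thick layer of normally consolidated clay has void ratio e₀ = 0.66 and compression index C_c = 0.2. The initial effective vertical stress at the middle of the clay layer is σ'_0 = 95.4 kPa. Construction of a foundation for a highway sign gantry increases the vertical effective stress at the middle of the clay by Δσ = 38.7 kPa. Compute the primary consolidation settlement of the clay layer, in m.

Final effective stress: σ'_f = σ'_0 + Δσ = 95.4 + 38.7 = 134.1 kPa.
Normally consolidated clay, so the full stress increment lies on the virgin compression line:
S_c = C_c·H/(1+e₀)·log₁₀(σ'_f/σ'_0) = 0.2×2/(1+0.66)×log₁₀(134.1/95.4)
    = 0.24096 × 0.14788 = 0.03563 m

S_c ≈ 0.0356 m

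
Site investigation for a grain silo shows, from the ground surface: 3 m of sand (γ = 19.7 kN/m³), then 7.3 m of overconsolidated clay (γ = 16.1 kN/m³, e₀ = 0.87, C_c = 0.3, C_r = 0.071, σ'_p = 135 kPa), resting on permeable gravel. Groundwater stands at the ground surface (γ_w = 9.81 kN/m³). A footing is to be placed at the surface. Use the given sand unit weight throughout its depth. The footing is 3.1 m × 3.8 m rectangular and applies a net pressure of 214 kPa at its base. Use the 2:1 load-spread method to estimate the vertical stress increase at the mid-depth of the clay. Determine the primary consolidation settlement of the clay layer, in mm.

Mid-depth of clay below the ground surface: z = 3 + 7.3/2 = 6.65 m.
Total vertical stress at mid-clay: σ_v = 19.7×3 + 16.1×3.65 = 117.86 kPa.
Pore pressure: u = 9.81×(6.65 − 0) = 65.237 kPa.
Initial effective stress: σ'_0 = σ_v − u = 117.86 − 65.237 = 52.623 kPa.
Stress increase at mid-clay by the 2:1 spreading method:
Δσ = qBL/((B+z)(L+z)) = 214×3.1×3.8/((3.1+6.65)(3.8+6.65)) = 24.742 kPa
Final effective stress: σ'_f = 52.623 + 24.742 = 77.365 kPa.
σ'_f = 77.365 ≤ σ'_p = 135 kPa, so the clay remains overconsolidated and only the recompression index applies:
S_c = C_r·H/(1+e₀)·log₁₀(σ'_f/σ'_0) = 0.071×7.3/1.87×log₁₀(77.365/52.623)
    = 0.27716 × 0.16737 = 0.04639 m

S_c ≈ 46.4 mm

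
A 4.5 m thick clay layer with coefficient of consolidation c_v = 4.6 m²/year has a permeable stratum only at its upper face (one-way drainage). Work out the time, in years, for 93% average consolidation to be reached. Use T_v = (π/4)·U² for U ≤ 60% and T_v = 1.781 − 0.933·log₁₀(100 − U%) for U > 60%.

t ≈ 4.37 years

Drainage path length: H_d = H = 4.5 m (single drainage).
U > 60%: T_v = 1.781 − 0.933·log₁₀(100 − 93) = 0.99252.
t = T_v·H_d²/c_v = 0.99252×4.5²/4.6 = 4.369 years.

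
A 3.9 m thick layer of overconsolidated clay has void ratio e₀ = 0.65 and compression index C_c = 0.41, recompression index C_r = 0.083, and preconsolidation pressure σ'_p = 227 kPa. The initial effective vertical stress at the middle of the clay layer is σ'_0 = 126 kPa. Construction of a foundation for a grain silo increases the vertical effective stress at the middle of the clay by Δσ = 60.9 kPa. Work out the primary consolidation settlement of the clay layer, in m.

Final effective stress: σ'_f = 126 + 60.9 = 186.9 kPa.
σ'_f = 186.9 ≤ σ'_p = 227 kPa, so the clay remains overconsolidated and only the recompression index applies:
S_c = C_r·H/(1+e₀)·log₁₀(σ'_f/σ'_0) = 0.083×3.9/1.65×log₁₀(186.9/126)
    = 0.19618 × 0.17124 = 0.03359 m

S_c ≈ 0.0336 m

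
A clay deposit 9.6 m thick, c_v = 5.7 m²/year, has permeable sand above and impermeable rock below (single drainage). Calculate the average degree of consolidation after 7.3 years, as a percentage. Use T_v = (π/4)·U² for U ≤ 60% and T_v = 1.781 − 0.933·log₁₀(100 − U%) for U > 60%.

Drainage path length: H_d = H = 9.6 m (single drainage).
T_v = c_v·t/H_d² = 5.7×7.3/9.6² = 0.4515.
T_v = 0.4515 corresponds to the U > 60% branch:
U = 1 − 10^((1.781 − T_v)/0.933)/100 = 0.7339

U ≈ 73.4 %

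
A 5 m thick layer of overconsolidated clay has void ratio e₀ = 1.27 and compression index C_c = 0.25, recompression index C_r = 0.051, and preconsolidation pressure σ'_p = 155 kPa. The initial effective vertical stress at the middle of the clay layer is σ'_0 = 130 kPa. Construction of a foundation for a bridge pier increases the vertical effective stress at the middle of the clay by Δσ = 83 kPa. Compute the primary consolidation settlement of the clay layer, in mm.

S_c ≈ 84.6 mm

Final effective stress: σ'_f = 130 + 83 = 213 kPa.
σ'_f = 213 > σ'_p = 155 kPa, so the stress path crosses the preconsolidation pressure — recompression up to σ'_p, then virgin compression beyond:
S_c = H/(1+e₀)·[C_r·log₁₀(σ'_p/σ'_0) + C_c·log₁₀(σ'_f/σ'_p)]
    = 5/2.27 × [0.051×log₁₀(155/130) + 0.25×log₁₀(213/155)]
    = 2.2026 × [0.0038958 + 0.034512] = 0.0846 m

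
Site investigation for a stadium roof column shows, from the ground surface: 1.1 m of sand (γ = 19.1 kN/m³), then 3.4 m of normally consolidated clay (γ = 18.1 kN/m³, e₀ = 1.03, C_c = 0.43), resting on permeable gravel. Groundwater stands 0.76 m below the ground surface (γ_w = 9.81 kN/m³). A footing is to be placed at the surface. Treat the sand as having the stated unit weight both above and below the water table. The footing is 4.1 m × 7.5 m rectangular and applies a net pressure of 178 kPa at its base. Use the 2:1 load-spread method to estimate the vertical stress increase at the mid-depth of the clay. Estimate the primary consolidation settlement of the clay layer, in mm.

S_c ≈ 385 mm

Mid-depth of clay below the ground surface: z = 1.1 + 3.4/2 = 2.8 m.
Total vertical stress at mid-clay: σ_v = 19.1×1.1 + 18.1×1.7 = 51.78 kPa.
Pore pressure: u = 9.81×(2.8 − 0.76) = 20.012 kPa.
Initial effective stress: σ'_0 = σ_v − u = 51.78 − 20.012 = 31.768 kPa.
Stress increase at mid-clay by the 2:1 spreading method:
Δσ = qBL/((B+z)(L+z)) = 178×4.1×7.5/((4.1+2.8)(7.5+2.8)) = 77.016 kPa
Final effective stress: σ'_f = σ'_0 + Δσ = 31.768 + 77.016 = 108.78 kPa.
Normally consolidated clay, so the full stress increment lies on the virgin compression line:
S_c = C_c·H/(1+e₀)·log₁₀(σ'_f/σ'_0) = 0.43×3.4/(1+1.03)×log₁₀(108.78/31.768)
    = 0.7202 × 0.53456 = 0.385 m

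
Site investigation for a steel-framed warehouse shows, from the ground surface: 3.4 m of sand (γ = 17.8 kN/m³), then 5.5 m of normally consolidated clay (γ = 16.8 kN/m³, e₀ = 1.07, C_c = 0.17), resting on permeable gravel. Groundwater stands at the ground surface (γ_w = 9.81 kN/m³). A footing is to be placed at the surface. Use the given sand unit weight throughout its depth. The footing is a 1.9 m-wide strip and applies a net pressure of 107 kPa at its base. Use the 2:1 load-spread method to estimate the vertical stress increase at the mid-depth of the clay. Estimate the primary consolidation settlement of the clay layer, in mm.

Mid-depth of clay below the ground surface: z = 3.4 + 5.5/2 = 6.15 m.
Total vertical stress at mid-clay: σ_v = 17.8×3.4 + 16.8×2.75 = 106.72 kPa.
Pore pressure: u = 9.81×(6.15 − 0) = 60.332 kPa.
Initial effective stress: σ'_0 = σ_v − u = 106.72 − 60.332 = 46.388 kPa.
Stress increase at mid-clay by the 2:1 spreading method:
Δσ = qB/(B+z) = 107×1.9/(1.9+6.15) = 25.255 kPa
Final effective stress: σ'_f = σ'_0 + Δσ = 46.388 + 25.255 = 71.643 kPa.
Normally consolidated clay, so the full stress increment lies on the virgin compression line:
S_c = C_c·H/(1+e₀)·log₁₀(σ'_f/σ'_0) = 0.17×5.5/(1+1.07)×log₁₀(71.643/46.388)
    = 0.45169 × 0.18877 = 0.08527 m

S_c ≈ 85.3 mm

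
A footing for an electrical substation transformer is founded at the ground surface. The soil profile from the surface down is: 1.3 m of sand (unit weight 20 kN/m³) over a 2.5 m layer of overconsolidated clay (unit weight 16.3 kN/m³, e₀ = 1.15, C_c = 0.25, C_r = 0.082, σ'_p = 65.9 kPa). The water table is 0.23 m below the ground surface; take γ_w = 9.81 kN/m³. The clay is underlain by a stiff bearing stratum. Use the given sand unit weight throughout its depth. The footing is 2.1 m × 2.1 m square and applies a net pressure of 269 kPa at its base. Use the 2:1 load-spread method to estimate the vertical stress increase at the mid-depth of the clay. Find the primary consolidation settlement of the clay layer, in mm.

Mid-depth of clay below the ground surface: z = 1.3 + 2.5/2 = 2.55 m.
Total vertical stress at mid-clay: σ_v = 20×1.3 + 16.3×1.25 = 46.375 kPa.
Pore pressure: u = 9.81×(2.55 − 0.23) = 22.759 kPa.
Initial effective stress: σ'_0 = σ_v − u = 46.375 − 22.759 = 23.616 kPa.
Stress increase at mid-clay by the 2:1 spreading method:
Δσ = qBL/((B+z)(L+z)) = 269×2.1×2.1/((2.1+2.55)(2.1+2.55)) = 54.864 kPa
Final effective stress: σ'_f = 23.616 + 54.864 = 78.48 kPa.
σ'_f = 78.48 > σ'_p = 65.9 kPa, so the stress path crosses the preconsolidation pressure — recompression up to σ'_p, then virgin compression beyond:
S_c = H/(1+e₀)·[C_r·log₁₀(σ'_p/σ'_0) + C_c·log₁₀(σ'_f/σ'_p)]
    = 2.5/2.15 × [0.082×log₁₀(65.9/23.616) + 0.25×log₁₀(78.48/65.9)]
    = 1.1628 × [0.036546 + 0.018968] = 0.06455 m

S_c ≈ 64.6 mm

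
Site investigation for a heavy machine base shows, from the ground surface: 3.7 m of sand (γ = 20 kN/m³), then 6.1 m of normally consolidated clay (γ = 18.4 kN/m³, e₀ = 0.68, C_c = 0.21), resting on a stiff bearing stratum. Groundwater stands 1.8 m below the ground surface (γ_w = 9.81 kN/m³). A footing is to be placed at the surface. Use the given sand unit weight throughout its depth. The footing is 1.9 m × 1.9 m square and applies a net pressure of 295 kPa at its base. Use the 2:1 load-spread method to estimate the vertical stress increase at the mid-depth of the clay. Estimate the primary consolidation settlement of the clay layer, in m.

Mid-depth of clay below the ground surface: z = 3.7 + 6.1/2 = 6.75 m.
Total vertical stress at mid-clay: σ_v = 20×3.7 + 18.4×3.05 = 130.12 kPa.
Pore pressure: u = 9.81×(6.75 − 1.8) = 48.56 kPa.
Initial effective stress: σ'_0 = σ_v − u = 130.12 − 48.56 = 81.56 kPa.
Stress increase at mid-clay by the 2:1 spreading method:
Δσ = qBL/((B+z)(L+z)) = 295×1.9×1.9/((1.9+6.75)(1.9+6.75)) = 14.233 kPa
Final effective stress: σ'_f = σ'_0 + Δσ = 81.56 + 14.233 = 95.793 kPa.
Normally consolidated clay, so the full stress increment lies on the virgin compression line:
S_c = C_c·H/(1+e₀)·log₁₀(σ'_f/σ'_0) = 0.21×6.1/(1+0.68)×log₁₀(95.793/81.56)
    = 0.7625 × 0.069857 = 0.05327 m

S_c ≈ 0.0533 m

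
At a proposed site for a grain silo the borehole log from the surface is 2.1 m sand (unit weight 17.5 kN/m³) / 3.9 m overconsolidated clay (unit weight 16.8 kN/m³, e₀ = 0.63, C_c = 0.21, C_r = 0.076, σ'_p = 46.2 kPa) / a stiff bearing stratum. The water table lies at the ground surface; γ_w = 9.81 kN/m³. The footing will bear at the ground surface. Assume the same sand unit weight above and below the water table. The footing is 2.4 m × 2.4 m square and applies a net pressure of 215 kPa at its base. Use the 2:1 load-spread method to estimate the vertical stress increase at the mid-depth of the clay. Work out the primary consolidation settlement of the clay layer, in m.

Mid-depth of clay below the ground surface: z = 2.1 + 3.9/2 = 4.05 m.
Total vertical stress at mid-clay: σ_v = 17.5×2.1 + 16.8×1.95 = 69.51 kPa.
Pore pressure: u = 9.81×(4.05 − 0) = 39.73 kPa.
Initial effective stress: σ'_0 = σ_v − u = 69.51 − 39.73 = 29.78 kPa.
Stress increase at mid-clay by the 2:1 spreading method:
Δσ = qBL/((B+z)(L+z)) = 215×2.4×2.4/((2.4+4.05)(2.4+4.05)) = 29.767 kPa
Final effective stress: σ'_f = 29.78 + 29.767 = 59.547 kPa.
σ'_f = 59.547 > σ'_p = 46.2 kPa, so the stress path crosses the preconsolidation pressure — recompression up to σ'_p, then virgin compression beyond:
S_c = H/(1+e₀)·[C_r·log₁₀(σ'_p/σ'_0) + C_c·log₁₀(σ'_f/σ'_p)]
    = 3.9/1.63 × [0.076×log₁₀(46.2/29.78) + 0.21×log₁₀(59.547/46.2)]
    = 2.3926 × [0.014495 + 0.023146] = 0.09006 m

S_c ≈ 0.0901 m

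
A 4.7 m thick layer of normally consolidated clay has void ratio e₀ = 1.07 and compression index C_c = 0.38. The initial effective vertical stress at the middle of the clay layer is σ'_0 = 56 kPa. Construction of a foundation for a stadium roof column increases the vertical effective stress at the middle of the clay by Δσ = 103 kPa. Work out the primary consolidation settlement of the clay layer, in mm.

Final effective stress: σ'_f = σ'_0 + Δσ = 56 + 103 = 159 kPa.
Normally consolidated clay, so the full stress increment lies on the virgin compression line:
S_c = C_c·H/(1+e₀)·log₁₀(σ'_f/σ'_0) = 0.38×4.7/(1+1.07)×log₁₀(159/56)
    = 0.8628 × 0.45321 = 0.391 m

S_c ≈ 391 mm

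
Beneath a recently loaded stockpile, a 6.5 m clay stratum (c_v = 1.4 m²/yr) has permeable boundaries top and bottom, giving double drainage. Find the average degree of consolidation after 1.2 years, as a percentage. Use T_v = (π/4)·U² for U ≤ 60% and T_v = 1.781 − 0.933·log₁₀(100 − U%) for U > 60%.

U ≈ 45 %

Drainage path length: H_d = H/2 = 3.25 m (double drainage).
T_v = c_v·t/H_d² = 1.4×1.2/3.25² = 0.15905.
T_v = 0.15905 corresponds to the U ≤ 60% branch:
U = √(4T_v/π) = 0.45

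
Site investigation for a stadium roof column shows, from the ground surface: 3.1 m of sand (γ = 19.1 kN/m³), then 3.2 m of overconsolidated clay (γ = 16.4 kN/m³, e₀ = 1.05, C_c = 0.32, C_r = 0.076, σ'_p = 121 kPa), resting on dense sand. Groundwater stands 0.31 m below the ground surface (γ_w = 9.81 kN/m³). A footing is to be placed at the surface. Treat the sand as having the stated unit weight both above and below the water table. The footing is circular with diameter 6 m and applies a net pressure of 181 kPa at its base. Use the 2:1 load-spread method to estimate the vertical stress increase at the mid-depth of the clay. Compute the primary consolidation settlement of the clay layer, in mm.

S_c ≈ 43.9 mm

Mid-depth of clay below the ground surface: z = 3.1 + 3.2/2 = 4.7 m.
Total vertical stress at mid-clay: σ_v = 19.1×3.1 + 16.4×1.6 = 85.45 kPa.
Pore pressure: u = 9.81×(4.7 − 0.31) = 43.066 kPa.
Initial effective stress: σ'_0 = σ_v − u = 85.45 − 43.066 = 42.384 kPa.
Stress increase at mid-clay by the 2:1 spreading method:
Δσ ≈ qD²/(D+z)² = 181×6²/(6+4.7)² = 56.913 kPa
Final effective stress: σ'_f = 42.384 + 56.913 = 99.297 kPa.
σ'_f = 99.297 ≤ σ'_p = 121 kPa, so the clay remains overconsolidated and only the recompression index applies:
S_c = C_r·H/(1+e₀)·log₁₀(σ'_f/σ'_0) = 0.076×3.2/2.05×log₁₀(99.297/42.384)
    = 0.11864 × 0.36973 = 0.04386 m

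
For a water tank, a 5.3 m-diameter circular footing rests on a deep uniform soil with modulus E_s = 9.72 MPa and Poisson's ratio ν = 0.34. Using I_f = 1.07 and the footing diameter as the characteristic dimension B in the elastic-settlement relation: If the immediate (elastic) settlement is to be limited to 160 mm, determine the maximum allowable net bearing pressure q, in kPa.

q ≈ 310 kPa

E_s = 9.72 MPa = 9720 kPa.
S_e = q·B·(1−ν²)/E_s · I_f  ⇒  q = S_e·E_s / (B·(1−ν²)·I_f).
q = 0.16 × 9720 / (5.3 × 0.8844 × 1.07) = 310.1 kPa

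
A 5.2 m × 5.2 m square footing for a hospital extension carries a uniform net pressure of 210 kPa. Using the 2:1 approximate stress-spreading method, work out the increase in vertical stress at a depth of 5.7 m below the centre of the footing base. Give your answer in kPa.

Δσ_z ≈ 47.8 kPa

By the 2:1 method the load spreads at 1 horizontal : 2 vertical, so at depth z the loaded area has grown by z in each plan dimension:
Δσ = qBL/((B+z)(L+z)) = 210×5.2×5.2/((5.2+5.7)(5.2+5.7)) = 47.794 kPa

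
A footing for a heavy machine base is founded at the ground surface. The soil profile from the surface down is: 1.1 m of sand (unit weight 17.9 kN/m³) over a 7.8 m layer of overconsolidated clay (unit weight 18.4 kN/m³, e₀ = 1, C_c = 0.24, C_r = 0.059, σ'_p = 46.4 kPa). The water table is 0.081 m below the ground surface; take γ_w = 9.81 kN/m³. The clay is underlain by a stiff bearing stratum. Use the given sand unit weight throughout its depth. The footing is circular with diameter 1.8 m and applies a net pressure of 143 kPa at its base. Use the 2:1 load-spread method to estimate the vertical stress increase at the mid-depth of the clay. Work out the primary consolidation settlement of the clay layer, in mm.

Mid-depth of clay below the ground surface: z = 1.1 + 7.8/2 = 5 m.
Total vertical stress at mid-clay: σ_v = 17.9×1.1 + 18.4×3.9 = 91.45 kPa.
Pore pressure: u = 9.81×(5 − 0.081) = 48.255 kPa.
Initial effective stress: σ'_0 = σ_v − u = 91.45 − 48.255 = 43.195 kPa.
Stress increase at mid-clay by the 2:1 spreading method:
Δσ ≈ qD²/(D+z)² = 143×1.8²/(1.8+5)² = 10.02 kPa
Final effective stress: σ'_f = 43.195 + 10.02 = 53.215 kPa.
σ'_f = 53.215 > σ'_p = 46.4 kPa, so the stress path crosses the preconsolidation pressure — recompression up to σ'_p, then virgin compression beyond:
S_c = H/(1+e₀)·[C_r·log₁₀(σ'_p/σ'_0) + C_c·log₁₀(σ'_f/σ'_p)]
    = 7.8/2 × [0.059×log₁₀(46.4/43.195) + 0.24×log₁₀(53.215/46.4)]
    = 3.9 × [0.001834 + 0.014284] = 0.06286 m

S_c ≈ 62.9 mm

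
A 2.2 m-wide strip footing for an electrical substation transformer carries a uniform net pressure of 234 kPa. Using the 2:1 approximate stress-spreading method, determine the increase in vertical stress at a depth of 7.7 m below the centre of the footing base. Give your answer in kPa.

By the 2:1 method the load spreads at 1 horizontal : 2 vertical, so at depth z the loaded area has grown by z in each plan dimension:
Δσ = qB/(B+z) = 234×2.2/(2.2+7.7) = 52 kPa

Δσ_z ≈ 52 kPa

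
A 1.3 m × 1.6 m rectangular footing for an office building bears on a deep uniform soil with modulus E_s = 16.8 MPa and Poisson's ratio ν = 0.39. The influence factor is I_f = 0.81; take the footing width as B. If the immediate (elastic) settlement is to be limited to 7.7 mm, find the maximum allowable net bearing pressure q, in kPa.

E_s = 16.8 MPa = 16800 kPa.
S_e = q·B·(1−ν²)/E_s · I_f  ⇒  q = S_e·E_s / (B·(1−ν²)·I_f).
q = 0.0077 × 16800 / (1.3 × 0.8479 × 0.81) = 144.9 kPa

q ≈ 145 kPa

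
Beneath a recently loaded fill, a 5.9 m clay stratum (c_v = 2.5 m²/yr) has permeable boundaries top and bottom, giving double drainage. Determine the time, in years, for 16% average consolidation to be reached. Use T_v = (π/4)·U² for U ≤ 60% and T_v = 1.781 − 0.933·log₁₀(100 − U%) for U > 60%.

t ≈ 0.07 years

Drainage path length: H_d = H/2 = 2.95 m (double drainage).
U ≤ 60%: T_v = (π/4)·U² = (π/4)×0.16² = 0.020106.
t = T_v·H_d²/c_v = 0.020106×2.95²/2.5 = 0.06999 years.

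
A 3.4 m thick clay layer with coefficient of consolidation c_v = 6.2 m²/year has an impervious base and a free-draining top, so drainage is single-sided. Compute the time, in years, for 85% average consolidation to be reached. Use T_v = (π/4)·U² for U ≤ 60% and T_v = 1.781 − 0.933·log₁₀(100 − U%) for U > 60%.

t ≈ 1.27 years

Drainage path length: H_d = H = 3.4 m (single drainage).
U > 60%: T_v = 1.781 − 0.933·log₁₀(100 − 85) = 0.68371.
t = T_v·H_d²/c_v = 0.68371×3.4²/6.2 = 1.275 years.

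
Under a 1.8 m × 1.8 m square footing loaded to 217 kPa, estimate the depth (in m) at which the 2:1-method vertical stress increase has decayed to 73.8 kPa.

z ≈ 1.29 m

2:1 spreading — at depth z the loaded area has grown by z in each plan dimension:
qB²/(B+z)² = Δσ_z ⇒ z = B(√(q/Δσ_z) − 1) = 1.8×(√(217/73.8) − 1) = 1.287 m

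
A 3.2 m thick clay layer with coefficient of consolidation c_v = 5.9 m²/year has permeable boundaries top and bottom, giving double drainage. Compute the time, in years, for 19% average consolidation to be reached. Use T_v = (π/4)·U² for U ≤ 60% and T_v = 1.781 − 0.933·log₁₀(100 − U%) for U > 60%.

t ≈ 0.0123 years

Drainage path length: H_d = H/2 = 1.6 m (double drainage).
U ≤ 60%: T_v = (π/4)·U² = (π/4)×0.19² = 0.028353.
t = T_v·H_d²/c_v = 0.028353×1.6²/5.9 = 0.0123 years.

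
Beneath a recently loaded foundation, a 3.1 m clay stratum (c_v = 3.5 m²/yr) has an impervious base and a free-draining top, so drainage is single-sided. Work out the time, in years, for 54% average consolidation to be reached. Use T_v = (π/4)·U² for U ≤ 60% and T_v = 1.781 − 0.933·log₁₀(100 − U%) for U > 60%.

t ≈ 0.629 years

Drainage path length: H_d = H = 3.1 m (single drainage).
U ≤ 60%: T_v = (π/4)·U² = (π/4)×0.54² = 0.22902.
t = T_v·H_d²/c_v = 0.22902×3.1²/3.5 = 0.6288 years.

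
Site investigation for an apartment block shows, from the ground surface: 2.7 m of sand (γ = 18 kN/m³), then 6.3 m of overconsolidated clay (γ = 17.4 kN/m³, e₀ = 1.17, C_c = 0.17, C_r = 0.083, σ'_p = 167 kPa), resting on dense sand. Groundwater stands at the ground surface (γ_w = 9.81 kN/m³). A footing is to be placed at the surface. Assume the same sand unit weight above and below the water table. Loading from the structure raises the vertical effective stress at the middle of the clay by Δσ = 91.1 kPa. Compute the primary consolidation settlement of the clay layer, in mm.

S_c ≈ 114 mm

Mid-depth of clay below the ground surface: z = 2.7 + 6.3/2 = 5.85 m.
Total vertical stress at mid-clay: σ_v = 18×2.7 + 17.4×3.15 = 103.41 kPa.
Pore pressure: u = 9.81×(5.85 − 0) = 57.389 kPa.
Initial effective stress: σ'_0 = σ_v − u = 103.41 − 57.389 = 46.021 kPa.
Final effective stress: σ'_f = 46.021 + 91.1 = 137.12 kPa.
σ'_f = 137.12 ≤ σ'_p = 167 kPa, so the clay remains overconsolidated and only the recompression index applies:
S_c = C_r·H/(1+e₀)·log₁₀(σ'_f/σ'_0) = 0.083×6.3/2.17×log₁₀(137.12/46.021)
    = 0.24097 × 0.47414 = 0.1143 m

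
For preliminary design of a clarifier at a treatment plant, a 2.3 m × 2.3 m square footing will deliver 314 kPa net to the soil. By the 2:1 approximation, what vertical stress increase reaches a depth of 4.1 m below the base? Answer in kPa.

Δσ_z ≈ 40.6 kPa

By the 2:1 method the load spreads at 1 horizontal : 2 vertical, so at depth z the loaded area has grown by z in each plan dimension:
Δσ = qBL/((B+z)(L+z)) = 314×2.3×2.3/((2.3+4.1)(2.3+4.1)) = 40.553 kPa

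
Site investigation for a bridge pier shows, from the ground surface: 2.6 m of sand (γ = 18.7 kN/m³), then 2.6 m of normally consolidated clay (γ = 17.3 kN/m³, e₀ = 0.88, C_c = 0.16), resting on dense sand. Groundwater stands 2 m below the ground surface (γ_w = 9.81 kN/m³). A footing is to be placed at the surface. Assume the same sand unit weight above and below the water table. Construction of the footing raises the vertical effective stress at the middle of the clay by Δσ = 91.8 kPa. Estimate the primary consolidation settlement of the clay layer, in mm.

Mid-depth of clay below the ground surface: z = 2.6 + 2.6/2 = 3.9 m.
Total vertical stress at mid-clay: σ_v = 18.7×2.6 + 17.3×1.3 = 71.11 kPa.
Pore pressure: u = 9.81×(3.9 − 2) = 18.639 kPa.
Initial effective stress: σ'_0 = σ_v − u = 71.11 − 18.639 = 52.471 kPa.
Final effective stress: σ'_f = σ'_0 + Δσ = 52.471 + 91.8 = 144.27 kPa.
Normally consolidated clay, so the full stress increment lies on the virgin compression line:
S_c = C_c·H/(1+e₀)·log₁₀(σ'_f/σ'_0) = 0.16×2.6/(1+0.88)×log₁₀(144.27/52.471)
    = 0.22128 × 0.43926 = 0.0972 m

S_c ≈ 97.2 mm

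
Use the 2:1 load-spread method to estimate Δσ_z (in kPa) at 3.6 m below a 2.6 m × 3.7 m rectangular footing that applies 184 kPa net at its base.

Δσ_z ≈ 39.1 kPa

By the 2:1 method the load spreads at 1 horizontal : 2 vertical, so at depth z the loaded area has grown by z in each plan dimension:
Δσ = qBL/((B+z)(L+z)) = 184×2.6×3.7/((2.6+3.6)(3.7+3.6)) = 39.109 kPa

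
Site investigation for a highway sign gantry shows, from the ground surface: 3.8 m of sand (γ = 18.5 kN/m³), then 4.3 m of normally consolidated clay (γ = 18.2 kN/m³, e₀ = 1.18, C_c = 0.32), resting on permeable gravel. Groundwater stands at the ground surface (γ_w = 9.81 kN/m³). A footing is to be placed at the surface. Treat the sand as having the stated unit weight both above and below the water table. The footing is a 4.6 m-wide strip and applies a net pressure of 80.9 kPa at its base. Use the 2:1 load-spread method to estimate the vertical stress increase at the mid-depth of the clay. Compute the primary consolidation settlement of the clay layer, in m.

Mid-depth of clay below the ground surface: z = 3.8 + 4.3/2 = 5.95 m.
Total vertical stress at mid-clay: σ_v = 18.5×3.8 + 18.2×2.15 = 109.43 kPa.
Pore pressure: u = 9.81×(5.95 − 0) = 58.37 kPa.
Initial effective stress: σ'_0 = σ_v − u = 109.43 − 58.37 = 51.06 kPa.
Stress increase at mid-clay by the 2:1 spreading method:
Δσ = qB/(B+z) = 80.9×4.6/(4.6+5.95) = 35.274 kPa
Final effective stress: σ'_f = σ'_0 + Δσ = 51.06 + 35.274 = 86.334 kPa.
Normally consolidated clay, so the full stress increment lies on the virgin compression line:
S_c = C_c·H/(1+e₀)·log₁₀(σ'_f/σ'_0) = 0.32×4.3/(1+1.18)×log₁₀(86.334/51.06)
    = 0.63119 × 0.2281 = 0.144 m

S_c ≈ 0.144 m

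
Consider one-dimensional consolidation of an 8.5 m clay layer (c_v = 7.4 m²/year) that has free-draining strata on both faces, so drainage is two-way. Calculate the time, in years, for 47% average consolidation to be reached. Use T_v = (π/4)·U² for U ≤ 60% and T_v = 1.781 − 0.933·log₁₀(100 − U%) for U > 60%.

Drainage path length: H_d = H/2 = 4.25 m (double drainage).
U ≤ 60%: T_v = (π/4)·U² = (π/4)×0.47² = 0.17349.
t = T_v·H_d²/c_v = 0.17349×4.25²/7.4 = 0.4235 years.

t ≈ 0.423 years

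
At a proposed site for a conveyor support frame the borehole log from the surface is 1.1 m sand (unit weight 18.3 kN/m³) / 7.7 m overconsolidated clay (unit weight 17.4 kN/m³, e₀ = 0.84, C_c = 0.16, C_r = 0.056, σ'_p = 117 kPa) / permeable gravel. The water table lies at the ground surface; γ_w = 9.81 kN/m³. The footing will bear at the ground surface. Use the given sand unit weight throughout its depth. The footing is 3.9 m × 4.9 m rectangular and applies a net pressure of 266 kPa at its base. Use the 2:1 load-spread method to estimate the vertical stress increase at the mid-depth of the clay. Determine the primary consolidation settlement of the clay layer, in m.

S_c ≈ 0.0938 m

Mid-depth of clay below the ground surface: z = 1.1 + 7.7/2 = 4.95 m.
Total vertical stress at mid-clay: σ_v = 18.3×1.1 + 17.4×3.85 = 87.12 kPa.
Pore pressure: u = 9.81×(4.95 − 0) = 48.56 kPa.
Initial effective stress: σ'_0 = σ_v − u = 87.12 − 48.56 = 38.56 kPa.
Stress increase at mid-clay by the 2:1 spreading method:
Δσ = qBL/((B+z)(L+z)) = 266×3.9×4.9/((3.9+4.95)(4.9+4.95)) = 58.313 kPa
Final effective stress: σ'_f = 38.56 + 58.313 = 96.873 kPa.
σ'_f = 96.873 ≤ σ'_p = 117 kPa, so the clay remains overconsolidated and only the recompression index applies:
S_c = C_r·H/(1+e₀)·log₁₀(σ'_f/σ'_0) = 0.056×7.7/1.84×log₁₀(96.873/38.56)
    = 0.23435 × 0.40007 = 0.09376 m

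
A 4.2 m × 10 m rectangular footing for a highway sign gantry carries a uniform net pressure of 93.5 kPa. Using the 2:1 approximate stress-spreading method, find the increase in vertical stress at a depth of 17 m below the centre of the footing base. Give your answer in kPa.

Δσ_z ≈ 6.86 kPa

By the 2:1 method the load spreads at 1 horizontal : 2 vertical, so at depth z the loaded area has grown by z in each plan dimension:
Δσ = qBL/((B+z)(L+z)) = 93.5×4.2×10/((4.2+17)(10+17)) = 6.8606 kPa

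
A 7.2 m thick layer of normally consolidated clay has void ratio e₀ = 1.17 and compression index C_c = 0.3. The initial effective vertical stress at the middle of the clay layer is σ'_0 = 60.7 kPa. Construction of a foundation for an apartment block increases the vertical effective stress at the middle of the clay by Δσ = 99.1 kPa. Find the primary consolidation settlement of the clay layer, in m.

Final effective stress: σ'_f = σ'_0 + Δσ = 60.7 + 99.1 = 159.8 kPa.
Normally consolidated clay, so the full stress increment lies on the virgin compression line:
S_c = C_c·H/(1+e₀)·log₁₀(σ'_f/σ'_0) = 0.3×7.2/(1+1.17)×log₁₀(159.8/60.7)
    = 0.99539 × 0.42039 = 0.4185 m

S_c ≈ 0.418 m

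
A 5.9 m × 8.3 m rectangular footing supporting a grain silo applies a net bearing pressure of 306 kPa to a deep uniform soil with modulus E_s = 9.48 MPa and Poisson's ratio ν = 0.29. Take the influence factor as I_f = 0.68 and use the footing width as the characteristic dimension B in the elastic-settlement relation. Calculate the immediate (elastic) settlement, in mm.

Immediate (elastic) settlement: S_e = q·B·(1−ν²)/E_s · I_f.
E_s = 9.48 MPa = 9480 kPa.
S_e = 306 × 5.9 × (1 − 0.29²) / 9480 × 0.68
    = 306 × 5.9 × 0.9159 / 9480 × 0.68
    = 0.1186 m = 118.6 mm

S_e ≈ 119 mm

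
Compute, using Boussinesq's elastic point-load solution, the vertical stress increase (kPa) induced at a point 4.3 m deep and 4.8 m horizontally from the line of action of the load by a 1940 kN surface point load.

Δσ_z ≈ 6.63 kPa

Boussinesq vertical stress below a point load on an elastic half-space:
Δσ_z = 3P/(2πz²) · [1 + (r/z)²]^(−5/2)
r/z = 4.8/4.3 = 1.1163; [1+(r/z)²]^(−5/2) = 0.13226.
Δσ_z = 3×1940/(2π×4.3²) × 0.13226 = 50.096 × 0.13226 = 6.626 kPa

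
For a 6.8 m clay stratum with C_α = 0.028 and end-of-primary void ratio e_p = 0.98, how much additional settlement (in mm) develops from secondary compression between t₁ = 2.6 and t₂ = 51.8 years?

S_s ≈ 125 mm

Secondary compression: S_s = C_α·H/(1+e_p)·log₁₀(t₂/t₁)
S_s = 0.028×6.8/(1+0.98)×log₁₀(51.8/2.6)
    = 0.09616 × 1.299 = 0.1249 m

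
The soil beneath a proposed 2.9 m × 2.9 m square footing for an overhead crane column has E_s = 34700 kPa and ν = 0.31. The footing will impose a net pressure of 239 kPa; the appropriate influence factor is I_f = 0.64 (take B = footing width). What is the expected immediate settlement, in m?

S_e ≈ 0.0116 m

Immediate (elastic) settlement: S_e = q·B·(1−ν²)/E_s · I_f.
S_e = 239 × 2.9 × (1 − 0.31²) / 34700 × 0.64
    = 239 × 2.9 × 0.9039 / 34700 × 0.64
    = 0.01155 m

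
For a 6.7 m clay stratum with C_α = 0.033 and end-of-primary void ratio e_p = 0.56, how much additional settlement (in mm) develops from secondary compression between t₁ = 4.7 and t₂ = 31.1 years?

Secondary compression: S_s = C_α·H/(1+e_p)·log₁₀(t₂/t₁)
S_s = 0.033×6.7/(1+0.56)×log₁₀(31.1/4.7)
    = 0.1417 × 0.8207 = 0.1163 m

S_s ≈ 116 mm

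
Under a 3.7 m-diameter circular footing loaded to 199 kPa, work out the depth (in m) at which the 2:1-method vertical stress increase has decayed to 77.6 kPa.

2:1 spreading — at depth z the loaded area has grown by z in each plan dimension:
qD²/(D+z)² = Δσ_z ⇒ z = D(√(q/Δσ_z) − 1) = 3.7×(√(199/77.6) − 1) = 2.225 m

z ≈ 2.23 m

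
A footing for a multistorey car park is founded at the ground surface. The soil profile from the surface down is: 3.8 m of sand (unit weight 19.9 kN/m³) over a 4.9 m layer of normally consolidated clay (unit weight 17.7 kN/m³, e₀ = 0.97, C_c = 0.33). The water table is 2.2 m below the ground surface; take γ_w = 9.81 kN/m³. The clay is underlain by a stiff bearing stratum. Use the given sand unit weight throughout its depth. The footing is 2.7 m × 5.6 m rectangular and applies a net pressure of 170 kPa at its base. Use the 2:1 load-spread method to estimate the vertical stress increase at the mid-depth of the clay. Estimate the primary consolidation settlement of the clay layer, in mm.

S_c ≈ 95.1 mm

Mid-depth of clay below the ground surface: z = 3.8 + 4.9/2 = 6.25 m.
Total vertical stress at mid-clay: σ_v = 19.9×3.8 + 17.7×2.45 = 118.98 kPa.
Pore pressure: u = 9.81×(6.25 − 2.2) = 39.73 kPa.
Initial effective stress: σ'_0 = σ_v − u = 118.98 − 39.73 = 79.25 kPa.
Stress increase at mid-clay by the 2:1 spreading method:
Δσ = qBL/((B+z)(L+z)) = 170×2.7×5.6/((2.7+6.25)(5.6+6.25)) = 24.236 kPa
Final effective stress: σ'_f = σ'_0 + Δσ = 79.25 + 24.236 = 103.49 kPa.
Normally consolidated clay, so the full stress increment lies on the virgin compression line:
S_c = C_c·H/(1+e₀)·log₁₀(σ'_f/σ'_0) = 0.33×4.9/(1+0.97)×log₁₀(103.49/79.25)
    = 0.82081 × 0.1159 = 0.09513 m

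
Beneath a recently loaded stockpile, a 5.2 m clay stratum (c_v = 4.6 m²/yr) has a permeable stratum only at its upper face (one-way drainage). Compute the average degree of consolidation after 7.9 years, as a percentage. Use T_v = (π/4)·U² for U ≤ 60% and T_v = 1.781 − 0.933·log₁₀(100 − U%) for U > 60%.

Drainage path length: H_d = H = 5.2 m (single drainage).
T_v = c_v·t/H_d² = 4.6×7.9/5.2² = 1.3439.
T_v = 1.3439 corresponds to the U > 60% branch:
U = 1 − 10^((1.781 − T_v)/0.933)/100 = 0.9706

U ≈ 97.1 %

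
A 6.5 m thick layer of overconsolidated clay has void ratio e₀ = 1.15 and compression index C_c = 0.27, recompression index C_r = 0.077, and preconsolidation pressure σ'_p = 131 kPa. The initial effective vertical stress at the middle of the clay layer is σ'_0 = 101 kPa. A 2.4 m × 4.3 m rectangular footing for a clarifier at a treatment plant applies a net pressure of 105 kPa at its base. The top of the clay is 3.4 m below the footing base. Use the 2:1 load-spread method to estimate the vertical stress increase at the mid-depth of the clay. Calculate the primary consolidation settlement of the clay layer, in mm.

S_c ≈ 10.4 mm

Mid-depth of clay below the footing base: z = 3.4 + 6.5/2 = 6.65 m.
Stress increase at mid-clay by the 2:1 spreading method:
Δσ = qBL/((B+z)(L+z)) = 105×2.4×4.3/((2.4+6.65)(4.3+6.65)) = 10.935 kPa
Final effective stress: σ'_f = 101 + 10.935 = 111.94 kPa.
σ'_f = 111.94 ≤ σ'_p = 131 kPa, so the clay remains overconsolidated and only the recompression index applies:
S_c = C_r·H/(1+e₀)·log₁₀(σ'_f/σ'_0) = 0.077×6.5/2.15×log₁₀(111.94/101)
    = 0.23279 × 0.044664 = 0.0104 m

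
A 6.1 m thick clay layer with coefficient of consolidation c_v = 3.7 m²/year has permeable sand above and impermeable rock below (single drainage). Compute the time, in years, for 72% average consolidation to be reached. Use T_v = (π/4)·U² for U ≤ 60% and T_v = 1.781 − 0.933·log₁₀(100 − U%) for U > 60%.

t ≈ 4.33 years

Drainage path length: H_d = H = 6.1 m (single drainage).
U > 60%: T_v = 1.781 − 0.933·log₁₀(100 − 72) = 0.4308.
t = T_v·H_d²/c_v = 0.4308×6.1²/3.7 = 4.332 years.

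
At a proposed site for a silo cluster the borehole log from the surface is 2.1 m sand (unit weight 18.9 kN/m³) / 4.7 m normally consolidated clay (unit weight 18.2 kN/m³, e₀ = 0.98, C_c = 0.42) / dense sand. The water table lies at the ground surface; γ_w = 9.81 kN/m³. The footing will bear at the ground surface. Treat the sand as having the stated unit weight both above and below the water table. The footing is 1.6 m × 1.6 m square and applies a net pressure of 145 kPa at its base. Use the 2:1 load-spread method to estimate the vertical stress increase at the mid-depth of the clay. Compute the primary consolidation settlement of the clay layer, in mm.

S_c ≈ 101 mm

Mid-depth of clay below the ground surface: z = 2.1 + 4.7/2 = 4.45 m.
Total vertical stress at mid-clay: σ_v = 18.9×2.1 + 18.2×2.35 = 82.46 kPa.
Pore pressure: u = 9.81×(4.45 − 0) = 43.655 kPa.
Initial effective stress: σ'_0 = σ_v − u = 82.46 − 43.655 = 38.805 kPa.
Stress increase at mid-clay by the 2:1 spreading method:
Δσ = qBL/((B+z)(L+z)) = 145×1.6×1.6/((1.6+4.45)(1.6+4.45)) = 10.141 kPa
Final effective stress: σ'_f = σ'_0 + Δσ = 38.805 + 10.141 = 48.946 kPa.
Normally consolidated clay, so the full stress increment lies on the virgin compression line:
S_c = C_c·H/(1+e₀)·log₁₀(σ'_f/σ'_0) = 0.42×4.7/(1+0.98)×log₁₀(48.946/38.805)
    = 0.99697 × 0.10083 = 0.1005 m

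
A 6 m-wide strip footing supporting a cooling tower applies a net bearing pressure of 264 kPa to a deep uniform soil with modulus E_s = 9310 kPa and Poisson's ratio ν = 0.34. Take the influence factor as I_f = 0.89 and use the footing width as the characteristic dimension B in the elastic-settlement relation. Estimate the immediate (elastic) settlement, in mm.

S_e ≈ 134 mm

Immediate (elastic) settlement: S_e = q·B·(1−ν²)/E_s · I_f.
S_e = 264 × 6 × (1 − 0.34²) / 9310 × 0.89
    = 264 × 6 × 0.8844 / 9310 × 0.89
    = 0.1339 m = 133.9 mm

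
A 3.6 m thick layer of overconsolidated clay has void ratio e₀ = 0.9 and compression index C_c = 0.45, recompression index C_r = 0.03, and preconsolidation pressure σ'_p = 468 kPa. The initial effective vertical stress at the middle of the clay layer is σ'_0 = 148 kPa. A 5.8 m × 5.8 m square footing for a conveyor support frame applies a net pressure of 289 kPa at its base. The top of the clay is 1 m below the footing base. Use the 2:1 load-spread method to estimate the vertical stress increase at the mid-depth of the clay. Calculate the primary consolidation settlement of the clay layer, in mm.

Mid-depth of clay below the footing base: z = 1 + 3.6/2 = 2.8 m.
Stress increase at mid-clay by the 2:1 spreading method:
Δσ = qBL/((B+z)(L+z)) = 289×5.8×5.8/((5.8+2.8)(5.8+2.8)) = 131.45 kPa
Final effective stress: σ'_f = 148 + 131.45 = 279.45 kPa.
σ'_f = 279.45 ≤ σ'_p = 468 kPa, so the clay remains overconsolidated and only the recompression index applies:
S_c = C_r·H/(1+e₀)·log₁₀(σ'_f/σ'_0) = 0.03×3.6/1.9×log₁₀(279.45/148)
    = 0.056841 × 0.27604 = 0.01569 m

S_c ≈ 15.7 mm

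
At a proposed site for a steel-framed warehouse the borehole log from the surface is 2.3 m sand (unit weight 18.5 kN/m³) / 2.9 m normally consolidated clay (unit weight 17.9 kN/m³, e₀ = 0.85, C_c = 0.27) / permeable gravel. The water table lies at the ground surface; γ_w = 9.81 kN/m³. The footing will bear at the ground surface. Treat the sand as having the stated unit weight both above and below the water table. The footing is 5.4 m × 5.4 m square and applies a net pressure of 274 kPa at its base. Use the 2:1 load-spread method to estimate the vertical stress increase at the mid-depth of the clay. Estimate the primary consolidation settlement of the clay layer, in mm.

S_c ≈ 255 mm

Mid-depth of clay below the ground surface: z = 2.3 + 2.9/2 = 3.75 m.
Total vertical stress at mid-clay: σ_v = 18.5×2.3 + 17.9×1.45 = 68.505 kPa.
Pore pressure: u = 9.81×(3.75 − 0) = 36.788 kPa.
Initial effective stress: σ'_0 = σ_v − u = 68.505 − 36.788 = 31.717 kPa.
Stress increase at mid-clay by the 2:1 spreading method:
Δσ = qBL/((B+z)(L+z)) = 274×5.4×5.4/((5.4+3.75)(5.4+3.75)) = 95.432 kPa
Final effective stress: σ'_f = σ'_0 + Δσ = 31.717 + 95.432 = 127.15 kPa.
Normally consolidated clay, so the full stress increment lies on the virgin compression line:
S_c = C_c·H/(1+e₀)·log₁₀(σ'_f/σ'_0) = 0.27×2.9/(1+0.85)×log₁₀(127.15/31.717)
    = 0.42324 × 0.60302 = 0.2552 m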